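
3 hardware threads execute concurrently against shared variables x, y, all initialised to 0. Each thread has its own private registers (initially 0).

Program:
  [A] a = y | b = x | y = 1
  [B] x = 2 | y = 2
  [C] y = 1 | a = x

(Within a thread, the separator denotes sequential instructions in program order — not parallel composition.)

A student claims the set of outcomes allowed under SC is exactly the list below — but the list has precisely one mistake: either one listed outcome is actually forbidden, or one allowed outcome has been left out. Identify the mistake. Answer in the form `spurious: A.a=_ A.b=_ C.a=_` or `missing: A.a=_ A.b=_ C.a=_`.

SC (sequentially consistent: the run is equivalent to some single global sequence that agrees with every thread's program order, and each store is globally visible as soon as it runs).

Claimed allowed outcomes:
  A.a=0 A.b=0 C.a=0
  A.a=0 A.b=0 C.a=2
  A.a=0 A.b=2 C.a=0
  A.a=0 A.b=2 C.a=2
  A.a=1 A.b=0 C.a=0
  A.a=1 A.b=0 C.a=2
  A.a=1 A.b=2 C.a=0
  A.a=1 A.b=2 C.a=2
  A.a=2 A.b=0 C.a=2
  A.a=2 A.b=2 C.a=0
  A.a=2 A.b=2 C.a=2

spurious: A.a=2 A.b=0 C.a=2

outcome vector order: (A.a,A.b,C.a)
[SC] allowed = {0/0/0 0/0/2 0/2/0 0/2/2 1/0/0 1/0/2 1/2/0 1/2/2 2/2/0 2/2/2}
claimed∖SC = {2/0/2}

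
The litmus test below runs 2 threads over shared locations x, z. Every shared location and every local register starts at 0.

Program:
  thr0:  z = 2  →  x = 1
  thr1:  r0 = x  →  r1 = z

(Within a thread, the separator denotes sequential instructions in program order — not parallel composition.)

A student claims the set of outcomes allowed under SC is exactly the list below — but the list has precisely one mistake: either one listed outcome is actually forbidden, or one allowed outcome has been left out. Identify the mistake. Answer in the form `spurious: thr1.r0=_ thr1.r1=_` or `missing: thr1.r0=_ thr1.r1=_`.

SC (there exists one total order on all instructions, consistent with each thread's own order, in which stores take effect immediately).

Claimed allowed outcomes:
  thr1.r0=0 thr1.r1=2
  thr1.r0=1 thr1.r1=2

outcome vector order: (thr1.r0,thr1.r1)
under SC → <0 0> <0 2> <1 2>
SC∖claimed = {<0 0>}

missing: thr1.r0=0 thr1.r1=0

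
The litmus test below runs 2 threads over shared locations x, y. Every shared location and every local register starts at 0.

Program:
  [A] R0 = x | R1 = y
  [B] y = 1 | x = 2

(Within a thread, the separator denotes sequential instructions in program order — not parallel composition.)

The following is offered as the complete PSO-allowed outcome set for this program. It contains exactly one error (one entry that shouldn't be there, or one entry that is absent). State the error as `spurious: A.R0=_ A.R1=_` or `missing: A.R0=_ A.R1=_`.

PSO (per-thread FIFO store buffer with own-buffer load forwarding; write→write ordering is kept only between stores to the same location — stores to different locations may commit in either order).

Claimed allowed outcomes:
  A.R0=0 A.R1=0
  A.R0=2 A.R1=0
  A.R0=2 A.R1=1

missing: A.R0=0 A.R1=1

outcome vector order: (A.R0,A.R1)
[PSO] allowed = {(0,0) (0,1) (2,0) (2,1)}
PSO∖claimed = {(0,1)}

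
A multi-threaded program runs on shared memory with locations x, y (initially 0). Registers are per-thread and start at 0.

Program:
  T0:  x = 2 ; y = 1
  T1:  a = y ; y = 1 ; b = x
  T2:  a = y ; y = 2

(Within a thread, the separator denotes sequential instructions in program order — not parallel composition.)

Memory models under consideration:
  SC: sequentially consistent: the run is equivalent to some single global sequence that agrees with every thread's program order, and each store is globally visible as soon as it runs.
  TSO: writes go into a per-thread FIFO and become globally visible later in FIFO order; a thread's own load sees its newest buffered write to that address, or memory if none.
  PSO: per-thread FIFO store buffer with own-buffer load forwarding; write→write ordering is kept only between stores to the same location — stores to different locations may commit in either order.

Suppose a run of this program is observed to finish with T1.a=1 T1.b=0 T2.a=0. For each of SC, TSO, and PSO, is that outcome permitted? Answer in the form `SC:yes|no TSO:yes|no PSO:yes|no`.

outcome vector order: (T1.a,T1.b,T2.a)
[SC] allowed = {<0 0 0> <0 0 1> <0 2 0> <0 2 1> <1 2 0> <1 2 1> <2 0 0> <2 2 0> <2 2 1>}
[TSO] allowed = {<0 0 0> <0 0 1> <0 2 0> <0 2 1> <1 2 0> <1 2 1> <2 0 0> <2 2 0> <2 2 1>}
[PSO] allowed = {<0 0 0> <0 0 1> <0 2 0> <0 2 1> <1 0 0> <1 0 1> <1 2 0> <1 2 1> <2 0 0> <2 0 1> <2 2 0> <2 2 1>}
target <1 0 0> ∈ {PSO}

SC:no TSO:no PSO:yes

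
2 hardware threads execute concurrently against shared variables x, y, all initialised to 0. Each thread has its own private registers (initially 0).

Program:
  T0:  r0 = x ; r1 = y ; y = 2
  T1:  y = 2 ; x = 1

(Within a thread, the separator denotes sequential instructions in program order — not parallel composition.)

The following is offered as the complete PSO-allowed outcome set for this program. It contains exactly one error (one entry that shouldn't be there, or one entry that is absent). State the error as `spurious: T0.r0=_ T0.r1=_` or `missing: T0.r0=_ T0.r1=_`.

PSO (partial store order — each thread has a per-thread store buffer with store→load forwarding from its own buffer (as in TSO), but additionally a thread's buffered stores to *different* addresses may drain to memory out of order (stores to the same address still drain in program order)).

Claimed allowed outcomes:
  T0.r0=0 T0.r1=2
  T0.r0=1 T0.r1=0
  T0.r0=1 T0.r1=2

outcome vector order: (T0.r0,T0.r1)
PSO: 4 outcomes — {<0 0> <0 2> <1 0> <1 2>}
PSO∖claimed = {<0 0>}

missing: T0.r0=0 T0.r1=0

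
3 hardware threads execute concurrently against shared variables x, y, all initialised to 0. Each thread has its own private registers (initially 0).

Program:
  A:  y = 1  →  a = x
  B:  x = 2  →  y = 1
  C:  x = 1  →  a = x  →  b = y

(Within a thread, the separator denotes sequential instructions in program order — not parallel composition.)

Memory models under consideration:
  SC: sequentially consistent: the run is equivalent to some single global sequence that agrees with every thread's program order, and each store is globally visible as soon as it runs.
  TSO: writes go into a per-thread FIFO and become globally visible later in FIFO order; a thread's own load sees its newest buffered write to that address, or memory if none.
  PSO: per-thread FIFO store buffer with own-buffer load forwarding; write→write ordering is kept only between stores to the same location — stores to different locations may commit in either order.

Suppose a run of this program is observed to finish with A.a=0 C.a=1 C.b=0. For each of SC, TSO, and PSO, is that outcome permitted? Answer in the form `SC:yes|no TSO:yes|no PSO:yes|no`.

outcome vector order: (A.a,C.a,C.b)
under SC → (0,1,1), (0,2,1), (1,1,0), (1,1,1), (1,2,1), (2,1,0), (2,1,1), (2,2,0), (2,2,1)
under TSO → (0,1,0), (0,1,1), (0,2,0), (0,2,1), (1,1,0), (1,1,1), (1,2,0), (1,2,1), (2,1,0), (2,1,1), (2,2,0), (2,2,1)
under PSO → (0,1,0), (0,1,1), (0,2,0), (0,2,1), (1,1,0), (1,1,1), (1,2,0), (1,2,1), (2,1,0), (2,1,1), (2,2,0), (2,2,1)
target (0,1,0) ∈ {TSO,PSO}

SC:no TSO:yes PSO:yes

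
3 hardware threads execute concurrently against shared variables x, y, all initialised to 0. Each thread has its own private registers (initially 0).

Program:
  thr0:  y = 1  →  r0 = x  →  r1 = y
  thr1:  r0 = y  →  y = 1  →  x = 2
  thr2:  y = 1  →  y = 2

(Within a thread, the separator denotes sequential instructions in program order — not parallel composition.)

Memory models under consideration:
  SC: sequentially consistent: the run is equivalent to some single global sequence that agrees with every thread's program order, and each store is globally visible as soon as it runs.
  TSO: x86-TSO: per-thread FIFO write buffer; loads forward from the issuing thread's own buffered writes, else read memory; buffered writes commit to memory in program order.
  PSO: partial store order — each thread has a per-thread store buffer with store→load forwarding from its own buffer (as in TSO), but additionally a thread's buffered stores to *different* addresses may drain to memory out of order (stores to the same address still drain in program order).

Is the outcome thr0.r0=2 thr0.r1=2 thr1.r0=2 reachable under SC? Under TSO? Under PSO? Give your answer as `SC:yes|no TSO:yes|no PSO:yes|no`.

outcome vector order: (thr0.r0,thr0.r1,thr1.r0)
under SC → 0/1/0, 0/1/1, 0/1/2, 0/2/0, 0/2/1, 0/2/2, 2/1/0, 2/1/1, 2/1/2, 2/2/0, 2/2/1
under TSO → 0/1/0, 0/1/1, 0/1/2, 0/2/0, 0/2/1, 0/2/2, 2/1/0, 2/1/1, 2/1/2, 2/2/0, 2/2/1
under PSO → 0/1/0, 0/1/1, 0/1/2, 0/2/0, 0/2/1, 0/2/2, 2/1/0, 2/1/1, 2/1/2, 2/2/0, 2/2/1, 2/2/2
target 2/2/2 ∈ {PSO}

SC:no TSO:no PSO:yes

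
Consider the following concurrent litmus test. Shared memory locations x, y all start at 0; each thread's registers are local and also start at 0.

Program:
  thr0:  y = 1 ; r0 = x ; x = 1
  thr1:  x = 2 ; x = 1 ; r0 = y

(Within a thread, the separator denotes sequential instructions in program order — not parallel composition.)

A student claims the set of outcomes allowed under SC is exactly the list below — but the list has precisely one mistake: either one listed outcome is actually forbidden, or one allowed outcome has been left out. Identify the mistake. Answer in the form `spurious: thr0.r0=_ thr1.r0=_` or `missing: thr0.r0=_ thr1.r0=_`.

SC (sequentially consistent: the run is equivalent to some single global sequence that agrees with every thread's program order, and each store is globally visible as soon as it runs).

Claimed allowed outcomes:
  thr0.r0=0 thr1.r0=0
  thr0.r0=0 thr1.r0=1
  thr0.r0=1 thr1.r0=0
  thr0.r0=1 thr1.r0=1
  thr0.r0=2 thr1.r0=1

spurious: thr0.r0=0 thr1.r0=0

outcome vector order: (thr0.r0,thr1.r0)
under SC → <0 1>; <1 0>; <1 1>; <2 1>
claimed∖SC = {<0 0>}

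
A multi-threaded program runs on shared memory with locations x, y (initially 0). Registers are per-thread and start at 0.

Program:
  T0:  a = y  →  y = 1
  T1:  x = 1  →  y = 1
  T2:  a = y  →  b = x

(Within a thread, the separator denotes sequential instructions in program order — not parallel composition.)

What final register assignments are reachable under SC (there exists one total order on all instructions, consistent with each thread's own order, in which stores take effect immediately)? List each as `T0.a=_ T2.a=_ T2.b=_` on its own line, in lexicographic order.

outcome vector order: (T0.a,T2.a,T2.b)
|SC outcomes| = 7

T0.a=0 T2.a=0 T2.b=0
T0.a=0 T2.a=0 T2.b=1
T0.a=0 T2.a=1 T2.b=0
T0.a=0 T2.a=1 T2.b=1
T0.a=1 T2.a=0 T2.b=0
T0.a=1 T2.a=0 T2.b=1
T0.a=1 T2.a=1 T2.b=1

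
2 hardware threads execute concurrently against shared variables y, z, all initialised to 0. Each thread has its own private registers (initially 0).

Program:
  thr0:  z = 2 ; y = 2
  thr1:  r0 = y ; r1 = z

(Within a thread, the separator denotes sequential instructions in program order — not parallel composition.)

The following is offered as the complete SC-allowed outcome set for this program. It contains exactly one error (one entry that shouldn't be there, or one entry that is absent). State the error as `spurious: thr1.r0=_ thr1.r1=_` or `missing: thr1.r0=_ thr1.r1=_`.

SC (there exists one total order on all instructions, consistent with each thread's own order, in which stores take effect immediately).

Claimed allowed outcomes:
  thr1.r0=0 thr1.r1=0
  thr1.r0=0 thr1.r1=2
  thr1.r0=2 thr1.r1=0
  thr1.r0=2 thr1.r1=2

spurious: thr1.r0=2 thr1.r1=0

outcome vector order: (thr1.r0,thr1.r1)
SC (3): 00, 02, 22
claimed∖SC = {20}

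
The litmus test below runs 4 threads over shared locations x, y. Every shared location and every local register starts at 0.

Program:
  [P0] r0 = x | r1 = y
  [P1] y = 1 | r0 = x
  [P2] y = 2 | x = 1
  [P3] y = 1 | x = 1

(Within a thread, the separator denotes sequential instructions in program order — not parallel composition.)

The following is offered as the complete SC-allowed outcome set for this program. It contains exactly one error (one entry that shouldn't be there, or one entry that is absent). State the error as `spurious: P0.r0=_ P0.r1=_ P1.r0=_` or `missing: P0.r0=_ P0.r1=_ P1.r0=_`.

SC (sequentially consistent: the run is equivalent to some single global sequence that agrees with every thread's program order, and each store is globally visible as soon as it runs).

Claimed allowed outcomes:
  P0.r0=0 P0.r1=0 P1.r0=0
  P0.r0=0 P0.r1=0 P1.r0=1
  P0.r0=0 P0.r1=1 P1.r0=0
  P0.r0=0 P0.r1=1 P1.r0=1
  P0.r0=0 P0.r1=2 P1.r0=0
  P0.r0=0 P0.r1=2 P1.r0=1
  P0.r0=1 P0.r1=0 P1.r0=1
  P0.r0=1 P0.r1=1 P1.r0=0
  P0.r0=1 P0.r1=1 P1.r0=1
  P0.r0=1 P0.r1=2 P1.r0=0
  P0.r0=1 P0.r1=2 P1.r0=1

spurious: P0.r0=1 P0.r1=0 P1.r0=1

outcome vector order: (P0.r0,P0.r1,P1.r0)
SC (10): <0 0 0>; <0 0 1>; <0 1 0>; <0 1 1>; <0 2 0>; <0 2 1>; <1 1 0>; <1 1 1>; <1 2 0>; <1 2 1>
claimed∖SC = {<1 0 1>}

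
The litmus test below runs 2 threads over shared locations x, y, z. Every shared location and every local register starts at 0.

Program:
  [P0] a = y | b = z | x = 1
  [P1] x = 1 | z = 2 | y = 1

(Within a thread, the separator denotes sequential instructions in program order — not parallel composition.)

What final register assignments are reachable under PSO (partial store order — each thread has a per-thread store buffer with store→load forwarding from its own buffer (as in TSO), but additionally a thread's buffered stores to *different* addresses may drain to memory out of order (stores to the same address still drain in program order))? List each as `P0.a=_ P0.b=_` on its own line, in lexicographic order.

P0.a=0 P0.b=0
P0.a=0 P0.b=2
P0.a=1 P0.b=0
P0.a=1 P0.b=2

outcome vector order: (P0.a,P0.b)
|PSO outcomes| = 4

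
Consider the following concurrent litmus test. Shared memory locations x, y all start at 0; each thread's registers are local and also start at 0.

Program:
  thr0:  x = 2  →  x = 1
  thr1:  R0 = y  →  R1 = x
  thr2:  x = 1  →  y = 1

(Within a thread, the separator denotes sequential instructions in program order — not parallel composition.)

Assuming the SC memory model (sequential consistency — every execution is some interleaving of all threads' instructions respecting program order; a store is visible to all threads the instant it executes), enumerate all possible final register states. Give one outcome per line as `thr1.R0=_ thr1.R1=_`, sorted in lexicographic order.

thr1.R0=0 thr1.R1=0
thr1.R0=0 thr1.R1=1
thr1.R0=0 thr1.R1=2
thr1.R0=1 thr1.R1=1
thr1.R0=1 thr1.R1=2

outcome vector order: (thr1.R0,thr1.R1)
|SC outcomes| = 5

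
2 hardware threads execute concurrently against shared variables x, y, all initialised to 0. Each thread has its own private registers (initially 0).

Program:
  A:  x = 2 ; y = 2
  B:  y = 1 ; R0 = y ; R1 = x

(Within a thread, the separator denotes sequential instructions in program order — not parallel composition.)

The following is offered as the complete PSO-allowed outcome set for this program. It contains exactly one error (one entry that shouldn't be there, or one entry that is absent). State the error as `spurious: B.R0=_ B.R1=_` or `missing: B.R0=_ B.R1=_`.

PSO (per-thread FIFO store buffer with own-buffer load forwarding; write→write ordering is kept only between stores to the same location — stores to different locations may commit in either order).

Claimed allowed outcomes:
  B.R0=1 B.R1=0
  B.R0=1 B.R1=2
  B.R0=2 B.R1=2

outcome vector order: (B.R0,B.R1)
under PSO → <1 0>, <1 2>, <2 0>, <2 2>
PSO∖claimed = {<2 0>}

missing: B.R0=2 B.R1=0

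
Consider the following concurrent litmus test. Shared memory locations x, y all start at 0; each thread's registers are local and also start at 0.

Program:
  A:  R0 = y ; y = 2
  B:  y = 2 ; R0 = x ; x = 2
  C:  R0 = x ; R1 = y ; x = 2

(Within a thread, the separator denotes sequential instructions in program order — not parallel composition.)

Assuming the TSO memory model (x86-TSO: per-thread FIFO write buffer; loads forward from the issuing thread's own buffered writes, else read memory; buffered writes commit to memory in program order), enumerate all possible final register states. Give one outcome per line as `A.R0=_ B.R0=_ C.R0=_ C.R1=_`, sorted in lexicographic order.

outcome vector order: (A.R0,B.R0,C.R0,C.R1)
|TSO outcomes| = 10

A.R0=0 B.R0=0 C.R0=0 C.R1=0
A.R0=0 B.R0=0 C.R0=0 C.R1=2
A.R0=0 B.R0=0 C.R0=2 C.R1=2
A.R0=0 B.R0=2 C.R0=0 C.R1=0
A.R0=0 B.R0=2 C.R0=0 C.R1=2
A.R0=2 B.R0=0 C.R0=0 C.R1=0
A.R0=2 B.R0=0 C.R0=0 C.R1=2
A.R0=2 B.R0=0 C.R0=2 C.R1=2
A.R0=2 B.R0=2 C.R0=0 C.R1=0
A.R0=2 B.R0=2 C.R0=0 C.R1=2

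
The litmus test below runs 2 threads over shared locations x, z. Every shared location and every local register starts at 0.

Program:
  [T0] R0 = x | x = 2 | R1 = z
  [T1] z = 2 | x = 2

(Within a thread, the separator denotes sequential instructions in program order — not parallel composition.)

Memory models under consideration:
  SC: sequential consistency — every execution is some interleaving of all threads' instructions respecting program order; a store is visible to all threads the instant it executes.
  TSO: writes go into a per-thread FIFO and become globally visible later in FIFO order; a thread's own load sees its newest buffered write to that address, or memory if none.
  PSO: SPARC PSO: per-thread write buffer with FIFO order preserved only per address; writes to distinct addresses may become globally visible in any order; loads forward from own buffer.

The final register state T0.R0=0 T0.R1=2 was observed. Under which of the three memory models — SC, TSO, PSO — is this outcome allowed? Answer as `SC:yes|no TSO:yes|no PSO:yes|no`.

outcome vector order: (T0.R0,T0.R1)
SC: 3 outcomes — {(0,0) (0,2) (2,2)}
TSO: 3 outcomes — {(0,0) (0,2) (2,2)}
PSO: 4 outcomes — {(0,0) (0,2) (2,0) (2,2)}
target (0,2) ∈ {SC,TSO,PSO}

SC:yes TSO:yes PSO:yes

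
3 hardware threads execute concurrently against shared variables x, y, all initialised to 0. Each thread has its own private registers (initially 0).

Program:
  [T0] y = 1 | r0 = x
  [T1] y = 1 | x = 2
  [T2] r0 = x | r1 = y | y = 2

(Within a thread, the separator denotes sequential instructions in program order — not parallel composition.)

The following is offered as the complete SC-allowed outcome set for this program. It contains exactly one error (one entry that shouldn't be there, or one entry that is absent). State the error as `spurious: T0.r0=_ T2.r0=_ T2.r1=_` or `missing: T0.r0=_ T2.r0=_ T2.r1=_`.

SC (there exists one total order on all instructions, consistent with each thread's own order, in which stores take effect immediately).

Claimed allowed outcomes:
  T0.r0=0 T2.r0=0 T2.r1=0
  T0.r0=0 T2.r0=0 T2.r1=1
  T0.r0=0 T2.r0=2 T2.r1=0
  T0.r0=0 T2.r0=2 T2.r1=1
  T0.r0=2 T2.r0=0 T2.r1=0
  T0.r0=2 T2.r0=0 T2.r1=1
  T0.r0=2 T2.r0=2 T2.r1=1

outcome vector order: (T0.r0,T2.r0,T2.r1)
[SC] allowed = {<0 0 0>; <0 0 1>; <0 2 1>; <2 0 0>; <2 0 1>; <2 2 1>}
claimed∖SC = {<0 2 0>}

spurious: T0.r0=0 T2.r0=2 T2.r1=0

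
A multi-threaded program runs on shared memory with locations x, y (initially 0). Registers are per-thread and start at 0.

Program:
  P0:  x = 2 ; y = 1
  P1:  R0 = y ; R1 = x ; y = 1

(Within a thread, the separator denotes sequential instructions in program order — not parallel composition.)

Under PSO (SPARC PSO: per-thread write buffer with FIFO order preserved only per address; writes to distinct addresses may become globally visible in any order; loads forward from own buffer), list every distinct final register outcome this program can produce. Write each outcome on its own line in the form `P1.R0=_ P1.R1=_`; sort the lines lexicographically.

outcome vector order: (P1.R0,P1.R1)
|PSO outcomes| = 4

P1.R0=0 P1.R1=0
P1.R0=0 P1.R1=2
P1.R0=1 P1.R1=0
P1.R0=1 P1.R1=2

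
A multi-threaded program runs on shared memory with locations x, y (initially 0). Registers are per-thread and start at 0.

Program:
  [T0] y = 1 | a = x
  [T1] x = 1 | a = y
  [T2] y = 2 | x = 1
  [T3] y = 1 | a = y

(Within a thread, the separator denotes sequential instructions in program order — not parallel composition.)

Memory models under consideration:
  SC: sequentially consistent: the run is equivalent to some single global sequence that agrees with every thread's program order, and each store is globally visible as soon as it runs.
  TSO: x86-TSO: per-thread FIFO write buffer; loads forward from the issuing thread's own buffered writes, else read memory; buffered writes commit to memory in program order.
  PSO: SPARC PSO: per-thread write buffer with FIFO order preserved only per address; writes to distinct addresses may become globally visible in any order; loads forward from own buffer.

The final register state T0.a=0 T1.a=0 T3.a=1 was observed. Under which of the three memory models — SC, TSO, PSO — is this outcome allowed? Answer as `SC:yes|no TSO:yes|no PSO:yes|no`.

SC:no TSO:yes PSO:yes

outcome vector order: (T0.a,T1.a,T3.a)
SC: 10 outcomes — {0/1/1, 0/1/2, 0/2/1, 0/2/2, 1/0/1, 1/0/2, 1/1/1, 1/1/2, 1/2/1, 1/2/2}
TSO: 12 outcomes — {0/0/1, 0/0/2, 0/1/1, 0/1/2, 0/2/1, 0/2/2, 1/0/1, 1/0/2, 1/1/1, 1/1/2, 1/2/1, 1/2/2}
PSO: 12 outcomes — {0/0/1, 0/0/2, 0/1/1, 0/1/2, 0/2/1, 0/2/2, 1/0/1, 1/0/2, 1/1/1, 1/1/2, 1/2/1, 1/2/2}
target 0/0/1 ∈ {TSO,PSO}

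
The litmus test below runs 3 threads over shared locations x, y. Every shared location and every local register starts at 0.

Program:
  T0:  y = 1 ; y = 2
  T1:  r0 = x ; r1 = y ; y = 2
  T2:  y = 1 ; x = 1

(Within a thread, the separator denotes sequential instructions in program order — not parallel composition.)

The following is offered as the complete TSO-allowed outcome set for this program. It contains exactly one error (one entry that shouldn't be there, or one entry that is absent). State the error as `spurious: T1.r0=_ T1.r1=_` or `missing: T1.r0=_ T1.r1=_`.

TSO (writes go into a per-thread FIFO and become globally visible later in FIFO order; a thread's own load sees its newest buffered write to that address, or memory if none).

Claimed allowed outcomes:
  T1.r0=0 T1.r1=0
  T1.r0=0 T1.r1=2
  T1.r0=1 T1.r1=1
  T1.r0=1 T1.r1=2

outcome vector order: (T1.r0,T1.r1)
[TSO] allowed = {0/0 0/1 0/2 1/1 1/2}
TSO∖claimed = {0/1}

missing: T1.r0=0 T1.r1=1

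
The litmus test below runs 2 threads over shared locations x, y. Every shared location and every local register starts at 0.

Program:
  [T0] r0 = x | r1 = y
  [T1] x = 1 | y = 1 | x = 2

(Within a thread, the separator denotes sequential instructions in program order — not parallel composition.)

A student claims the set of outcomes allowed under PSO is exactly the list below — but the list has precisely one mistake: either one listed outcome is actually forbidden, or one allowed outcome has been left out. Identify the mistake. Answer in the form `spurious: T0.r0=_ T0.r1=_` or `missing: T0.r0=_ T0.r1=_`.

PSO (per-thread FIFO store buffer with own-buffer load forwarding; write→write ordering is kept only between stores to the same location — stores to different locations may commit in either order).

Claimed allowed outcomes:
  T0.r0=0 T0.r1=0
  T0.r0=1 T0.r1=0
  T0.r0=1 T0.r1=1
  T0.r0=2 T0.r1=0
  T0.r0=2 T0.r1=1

missing: T0.r0=0 T0.r1=1

outcome vector order: (T0.r0,T0.r1)
PSO (6): (0,0); (0,1); (1,0); (1,1); (2,0); (2,1)
PSO∖claimed = {(0,1)}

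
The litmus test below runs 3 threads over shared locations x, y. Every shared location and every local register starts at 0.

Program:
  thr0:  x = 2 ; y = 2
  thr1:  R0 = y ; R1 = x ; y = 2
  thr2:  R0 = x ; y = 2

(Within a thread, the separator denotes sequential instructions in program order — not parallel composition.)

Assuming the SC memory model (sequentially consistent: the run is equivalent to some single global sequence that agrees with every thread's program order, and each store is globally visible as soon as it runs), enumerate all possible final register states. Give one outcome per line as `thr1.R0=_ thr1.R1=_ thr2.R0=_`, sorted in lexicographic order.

outcome vector order: (thr1.R0,thr1.R1,thr2.R0)
|SC outcomes| = 7

thr1.R0=0 thr1.R1=0 thr2.R0=0
thr1.R0=0 thr1.R1=0 thr2.R0=2
thr1.R0=0 thr1.R1=2 thr2.R0=0
thr1.R0=0 thr1.R1=2 thr2.R0=2
thr1.R0=2 thr1.R1=0 thr2.R0=0
thr1.R0=2 thr1.R1=2 thr2.R0=0
thr1.R0=2 thr1.R1=2 thr2.R0=2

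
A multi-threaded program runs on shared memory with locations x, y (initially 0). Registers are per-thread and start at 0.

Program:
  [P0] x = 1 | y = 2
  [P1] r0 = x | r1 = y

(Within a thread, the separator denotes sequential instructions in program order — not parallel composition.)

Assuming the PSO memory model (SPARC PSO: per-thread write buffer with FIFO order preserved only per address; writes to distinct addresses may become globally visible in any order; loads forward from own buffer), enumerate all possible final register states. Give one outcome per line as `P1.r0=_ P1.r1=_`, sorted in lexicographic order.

P1.r0=0 P1.r1=0
P1.r0=0 P1.r1=2
P1.r0=1 P1.r1=0
P1.r0=1 P1.r1=2

outcome vector order: (P1.r0,P1.r1)
|PSO outcomes| = 4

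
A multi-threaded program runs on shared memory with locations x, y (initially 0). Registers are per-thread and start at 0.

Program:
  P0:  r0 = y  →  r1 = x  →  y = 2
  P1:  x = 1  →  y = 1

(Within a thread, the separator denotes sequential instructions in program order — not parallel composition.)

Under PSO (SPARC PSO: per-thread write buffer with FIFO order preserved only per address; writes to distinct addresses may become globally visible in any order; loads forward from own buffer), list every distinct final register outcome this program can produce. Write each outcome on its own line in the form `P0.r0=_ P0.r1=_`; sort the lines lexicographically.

outcome vector order: (P0.r0,P0.r1)
|PSO outcomes| = 4

P0.r0=0 P0.r1=0
P0.r0=0 P0.r1=1
P0.r0=1 P0.r1=0
P0.r0=1 P0.r1=1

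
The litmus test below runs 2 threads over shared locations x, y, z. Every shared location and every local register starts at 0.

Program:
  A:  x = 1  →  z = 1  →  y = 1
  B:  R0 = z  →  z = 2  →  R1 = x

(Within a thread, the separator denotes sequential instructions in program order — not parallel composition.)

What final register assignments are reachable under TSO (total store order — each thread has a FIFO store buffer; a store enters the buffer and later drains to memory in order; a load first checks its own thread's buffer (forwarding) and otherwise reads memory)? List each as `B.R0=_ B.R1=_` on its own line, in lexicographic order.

outcome vector order: (B.R0,B.R1)
|TSO outcomes| = 3

B.R0=0 B.R1=0
B.R0=0 B.R1=1
B.R0=1 B.R1=1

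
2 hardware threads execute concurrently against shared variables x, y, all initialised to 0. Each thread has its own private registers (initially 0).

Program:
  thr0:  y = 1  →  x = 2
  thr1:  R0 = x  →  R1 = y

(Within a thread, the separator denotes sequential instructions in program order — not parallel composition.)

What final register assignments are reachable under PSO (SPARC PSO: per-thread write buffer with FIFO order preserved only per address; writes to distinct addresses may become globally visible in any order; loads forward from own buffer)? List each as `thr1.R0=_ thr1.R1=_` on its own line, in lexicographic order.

thr1.R0=0 thr1.R1=0
thr1.R0=0 thr1.R1=1
thr1.R0=2 thr1.R1=0
thr1.R0=2 thr1.R1=1

outcome vector order: (thr1.R0,thr1.R1)
|PSO outcomes| = 4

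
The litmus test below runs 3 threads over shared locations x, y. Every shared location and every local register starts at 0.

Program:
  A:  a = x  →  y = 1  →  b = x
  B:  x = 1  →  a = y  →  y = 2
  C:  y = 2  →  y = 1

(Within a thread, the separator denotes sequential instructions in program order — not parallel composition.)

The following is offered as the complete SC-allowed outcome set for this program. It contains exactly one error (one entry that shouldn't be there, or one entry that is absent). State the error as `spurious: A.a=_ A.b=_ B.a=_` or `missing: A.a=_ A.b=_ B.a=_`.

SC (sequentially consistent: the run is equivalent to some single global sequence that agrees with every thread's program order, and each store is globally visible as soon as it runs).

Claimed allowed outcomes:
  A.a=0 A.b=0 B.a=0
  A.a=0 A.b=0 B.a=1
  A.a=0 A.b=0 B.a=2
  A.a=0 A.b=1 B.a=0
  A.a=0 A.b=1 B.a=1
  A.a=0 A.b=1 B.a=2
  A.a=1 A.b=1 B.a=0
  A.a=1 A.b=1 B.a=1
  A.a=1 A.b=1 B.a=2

outcome vector order: (A.a,A.b,B.a)
SC (8): 001, 002, 010, 011, 012, 110, 111, 112
claimed∖SC = {000}

spurious: A.a=0 A.b=0 B.a=0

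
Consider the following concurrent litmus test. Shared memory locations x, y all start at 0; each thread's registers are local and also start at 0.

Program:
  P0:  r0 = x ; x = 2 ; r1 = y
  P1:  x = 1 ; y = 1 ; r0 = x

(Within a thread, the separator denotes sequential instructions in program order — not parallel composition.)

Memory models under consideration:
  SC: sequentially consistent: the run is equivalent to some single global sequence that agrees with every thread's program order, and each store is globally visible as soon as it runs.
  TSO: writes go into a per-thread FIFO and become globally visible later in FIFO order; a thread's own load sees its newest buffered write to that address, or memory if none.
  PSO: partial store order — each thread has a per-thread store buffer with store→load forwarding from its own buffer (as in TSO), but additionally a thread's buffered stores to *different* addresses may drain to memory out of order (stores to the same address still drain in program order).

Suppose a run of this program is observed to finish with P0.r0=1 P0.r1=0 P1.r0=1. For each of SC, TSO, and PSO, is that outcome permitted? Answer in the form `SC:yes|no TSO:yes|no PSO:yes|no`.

outcome vector order: (P0.r0,P0.r1,P1.r0)
under SC → (0,0,1), (0,0,2), (0,1,1), (0,1,2), (1,0,2), (1,1,1), (1,1,2)
under TSO → (0,0,1), (0,0,2), (0,1,1), (0,1,2), (1,0,1), (1,0,2), (1,1,1), (1,1,2)
under PSO → (0,0,1), (0,0,2), (0,1,1), (0,1,2), (1,0,1), (1,0,2), (1,1,1), (1,1,2)
target (1,0,1) ∈ {TSO,PSO}

SC:no TSO:yes PSO:yes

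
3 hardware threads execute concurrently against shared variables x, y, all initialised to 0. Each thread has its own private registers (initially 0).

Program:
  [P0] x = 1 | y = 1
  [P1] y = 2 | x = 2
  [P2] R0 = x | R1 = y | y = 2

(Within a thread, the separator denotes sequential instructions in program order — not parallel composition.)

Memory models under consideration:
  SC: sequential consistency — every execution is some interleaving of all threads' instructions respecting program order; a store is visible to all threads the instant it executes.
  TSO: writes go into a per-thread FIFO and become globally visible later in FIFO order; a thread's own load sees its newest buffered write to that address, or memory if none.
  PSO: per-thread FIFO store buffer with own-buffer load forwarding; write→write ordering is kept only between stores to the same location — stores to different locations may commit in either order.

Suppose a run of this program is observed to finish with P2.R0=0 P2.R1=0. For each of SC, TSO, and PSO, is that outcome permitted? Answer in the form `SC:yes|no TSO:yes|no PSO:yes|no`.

SC:yes TSO:yes PSO:yes

outcome vector order: (P2.R0,P2.R1)
SC (8): <0 0> <0 1> <0 2> <1 0> <1 1> <1 2> <2 1> <2 2>
TSO (8): <0 0> <0 1> <0 2> <1 0> <1 1> <1 2> <2 1> <2 2>
PSO (9): <0 0> <0 1> <0 2> <1 0> <1 1> <1 2> <2 0> <2 1> <2 2>
target <0 0> ∈ {SC,TSO,PSO}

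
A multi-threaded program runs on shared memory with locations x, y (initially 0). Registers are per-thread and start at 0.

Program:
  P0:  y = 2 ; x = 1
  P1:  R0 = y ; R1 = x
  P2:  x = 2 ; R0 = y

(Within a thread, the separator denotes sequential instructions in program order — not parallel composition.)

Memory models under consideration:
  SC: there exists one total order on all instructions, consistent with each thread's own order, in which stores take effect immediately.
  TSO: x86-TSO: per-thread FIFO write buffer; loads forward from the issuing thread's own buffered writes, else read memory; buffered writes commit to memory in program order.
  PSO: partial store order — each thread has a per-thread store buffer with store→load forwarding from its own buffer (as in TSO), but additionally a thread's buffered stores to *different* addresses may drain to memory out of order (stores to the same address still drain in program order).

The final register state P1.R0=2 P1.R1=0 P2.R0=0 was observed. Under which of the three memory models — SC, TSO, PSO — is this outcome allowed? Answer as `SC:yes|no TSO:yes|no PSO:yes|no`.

outcome vector order: (P1.R0,P1.R1,P2.R0)
SC: 11 outcomes — {0/0/0 0/0/2 0/1/0 0/1/2 0/2/0 0/2/2 2/0/2 2/1/0 2/1/2 2/2/0 2/2/2}
TSO: 12 outcomes — {0/0/0 0/0/2 0/1/0 0/1/2 0/2/0 0/2/2 2/0/0 2/0/2 2/1/0 2/1/2 2/2/0 2/2/2}
PSO: 12 outcomes — {0/0/0 0/0/2 0/1/0 0/1/2 0/2/0 0/2/2 2/0/0 2/0/2 2/1/0 2/1/2 2/2/0 2/2/2}
target 2/0/0 ∈ {TSO,PSO}

SC:no TSO:yes PSO:yes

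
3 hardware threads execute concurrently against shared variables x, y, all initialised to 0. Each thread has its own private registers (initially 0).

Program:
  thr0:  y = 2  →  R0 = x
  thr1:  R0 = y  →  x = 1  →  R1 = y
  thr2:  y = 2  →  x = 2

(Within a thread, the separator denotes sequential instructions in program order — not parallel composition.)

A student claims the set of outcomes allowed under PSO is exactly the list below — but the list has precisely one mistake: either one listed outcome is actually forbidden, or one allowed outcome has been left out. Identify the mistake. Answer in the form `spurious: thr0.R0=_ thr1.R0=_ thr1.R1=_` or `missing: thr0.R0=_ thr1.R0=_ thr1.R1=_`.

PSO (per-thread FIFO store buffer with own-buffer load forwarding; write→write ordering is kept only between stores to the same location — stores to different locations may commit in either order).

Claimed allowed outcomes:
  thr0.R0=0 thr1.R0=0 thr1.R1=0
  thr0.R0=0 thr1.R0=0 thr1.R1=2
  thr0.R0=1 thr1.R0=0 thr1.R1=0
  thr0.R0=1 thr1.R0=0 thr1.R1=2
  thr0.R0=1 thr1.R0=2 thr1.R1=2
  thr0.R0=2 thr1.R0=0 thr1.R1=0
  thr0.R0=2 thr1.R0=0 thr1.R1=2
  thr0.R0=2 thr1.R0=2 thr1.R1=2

missing: thr0.R0=0 thr1.R0=2 thr1.R1=2

outcome vector order: (thr0.R0,thr1.R0,thr1.R1)
PSO: 9 outcomes — {0/0/0, 0/0/2, 0/2/2, 1/0/0, 1/0/2, 1/2/2, 2/0/0, 2/0/2, 2/2/2}
PSO∖claimed = {0/2/2}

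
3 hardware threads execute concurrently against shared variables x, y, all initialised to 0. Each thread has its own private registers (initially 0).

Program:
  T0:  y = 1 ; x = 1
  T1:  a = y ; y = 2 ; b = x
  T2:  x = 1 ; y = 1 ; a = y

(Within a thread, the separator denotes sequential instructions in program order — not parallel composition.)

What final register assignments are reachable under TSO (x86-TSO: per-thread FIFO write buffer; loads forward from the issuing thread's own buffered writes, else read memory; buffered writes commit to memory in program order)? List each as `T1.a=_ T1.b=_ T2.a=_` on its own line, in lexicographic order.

outcome vector order: (T1.a,T1.b,T2.a)
|TSO outcomes| = 8

T1.a=0 T1.b=0 T2.a=1
T1.a=0 T1.b=0 T2.a=2
T1.a=0 T1.b=1 T2.a=1
T1.a=0 T1.b=1 T2.a=2
T1.a=1 T1.b=0 T2.a=1
T1.a=1 T1.b=0 T2.a=2
T1.a=1 T1.b=1 T2.a=1
T1.a=1 T1.b=1 T2.a=2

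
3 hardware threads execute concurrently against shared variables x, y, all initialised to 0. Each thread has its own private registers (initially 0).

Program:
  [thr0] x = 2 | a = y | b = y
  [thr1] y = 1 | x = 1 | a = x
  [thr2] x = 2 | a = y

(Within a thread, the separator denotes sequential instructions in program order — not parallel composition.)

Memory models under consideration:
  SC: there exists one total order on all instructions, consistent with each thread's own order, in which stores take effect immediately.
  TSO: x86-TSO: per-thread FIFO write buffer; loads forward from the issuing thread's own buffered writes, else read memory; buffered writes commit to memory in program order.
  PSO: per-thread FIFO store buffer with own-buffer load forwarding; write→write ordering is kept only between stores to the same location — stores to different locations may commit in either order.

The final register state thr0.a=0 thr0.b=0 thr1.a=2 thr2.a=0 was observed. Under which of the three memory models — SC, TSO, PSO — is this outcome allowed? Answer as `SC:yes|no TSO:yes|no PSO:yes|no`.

SC:no TSO:yes PSO:yes

outcome vector order: (thr0.a,thr0.b,thr1.a,thr2.a)
[SC] allowed = {0/0/1/0 0/0/1/1 0/0/2/1 0/1/1/0 0/1/1/1 0/1/2/1 1/1/1/0 1/1/1/1 1/1/2/0 1/1/2/1}
[TSO] allowed = {0/0/1/0 0/0/1/1 0/0/2/0 0/0/2/1 0/1/1/0 0/1/1/1 0/1/2/0 0/1/2/1 1/1/1/0 1/1/1/1 1/1/2/0 1/1/2/1}
[PSO] allowed = {0/0/1/0 0/0/1/1 0/0/2/0 0/0/2/1 0/1/1/0 0/1/1/1 0/1/2/0 0/1/2/1 1/1/1/0 1/1/1/1 1/1/2/0 1/1/2/1}
target 0/0/2/0 ∈ {TSO,PSO}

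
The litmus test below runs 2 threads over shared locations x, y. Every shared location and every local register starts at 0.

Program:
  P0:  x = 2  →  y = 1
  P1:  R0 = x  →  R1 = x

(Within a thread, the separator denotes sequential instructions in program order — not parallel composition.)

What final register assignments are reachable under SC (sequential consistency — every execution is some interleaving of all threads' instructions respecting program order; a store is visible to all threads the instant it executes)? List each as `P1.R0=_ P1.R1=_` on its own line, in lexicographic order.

P1.R0=0 P1.R1=0
P1.R0=0 P1.R1=2
P1.R0=2 P1.R1=2

outcome vector order: (P1.R0,P1.R1)
|SC outcomes| = 3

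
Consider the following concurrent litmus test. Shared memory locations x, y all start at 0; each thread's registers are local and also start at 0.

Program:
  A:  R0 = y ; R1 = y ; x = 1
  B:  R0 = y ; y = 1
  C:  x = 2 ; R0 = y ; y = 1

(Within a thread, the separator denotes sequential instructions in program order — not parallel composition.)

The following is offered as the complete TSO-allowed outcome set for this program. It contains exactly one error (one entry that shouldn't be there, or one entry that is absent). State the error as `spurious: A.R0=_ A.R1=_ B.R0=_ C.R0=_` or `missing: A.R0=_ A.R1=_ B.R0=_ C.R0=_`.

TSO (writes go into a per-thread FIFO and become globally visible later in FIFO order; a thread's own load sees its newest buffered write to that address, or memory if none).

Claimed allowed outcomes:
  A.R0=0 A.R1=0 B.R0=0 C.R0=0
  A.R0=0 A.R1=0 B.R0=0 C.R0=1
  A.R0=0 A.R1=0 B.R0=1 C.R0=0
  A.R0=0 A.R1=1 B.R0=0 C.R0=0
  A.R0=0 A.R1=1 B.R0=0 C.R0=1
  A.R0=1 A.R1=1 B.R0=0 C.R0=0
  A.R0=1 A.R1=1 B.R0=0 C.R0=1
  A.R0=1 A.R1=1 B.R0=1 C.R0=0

missing: A.R0=0 A.R1=1 B.R0=1 C.R0=0

outcome vector order: (A.R0,A.R1,B.R0,C.R0)
[TSO] allowed = {(0,0,0,0), (0,0,0,1), (0,0,1,0), (0,1,0,0), (0,1,0,1), (0,1,1,0), (1,1,0,0), (1,1,0,1), (1,1,1,0)}
TSO∖claimed = {(0,1,1,0)}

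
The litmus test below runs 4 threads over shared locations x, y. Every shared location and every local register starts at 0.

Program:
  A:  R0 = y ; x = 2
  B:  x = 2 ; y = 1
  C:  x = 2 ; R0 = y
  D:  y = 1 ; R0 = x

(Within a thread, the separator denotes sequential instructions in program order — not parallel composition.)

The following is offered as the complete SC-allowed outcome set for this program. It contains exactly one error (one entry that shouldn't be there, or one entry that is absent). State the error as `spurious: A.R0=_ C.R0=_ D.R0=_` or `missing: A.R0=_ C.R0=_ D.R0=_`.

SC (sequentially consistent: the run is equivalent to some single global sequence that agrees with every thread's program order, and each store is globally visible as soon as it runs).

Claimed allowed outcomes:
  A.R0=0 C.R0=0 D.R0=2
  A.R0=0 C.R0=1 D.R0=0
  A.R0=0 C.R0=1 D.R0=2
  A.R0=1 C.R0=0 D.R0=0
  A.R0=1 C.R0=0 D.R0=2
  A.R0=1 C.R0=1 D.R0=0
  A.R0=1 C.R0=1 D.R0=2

spurious: A.R0=1 C.R0=0 D.R0=0

outcome vector order: (A.R0,C.R0,D.R0)
SC: 6 outcomes — {0/0/2, 0/1/0, 0/1/2, 1/0/2, 1/1/0, 1/1/2}
claimed∖SC = {1/0/0}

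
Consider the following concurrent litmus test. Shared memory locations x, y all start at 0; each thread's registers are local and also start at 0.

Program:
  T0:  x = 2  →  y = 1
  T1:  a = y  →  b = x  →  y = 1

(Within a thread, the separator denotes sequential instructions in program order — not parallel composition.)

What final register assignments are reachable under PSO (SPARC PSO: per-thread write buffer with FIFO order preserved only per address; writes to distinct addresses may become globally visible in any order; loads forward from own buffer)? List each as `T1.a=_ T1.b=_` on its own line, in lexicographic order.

T1.a=0 T1.b=0
T1.a=0 T1.b=2
T1.a=1 T1.b=0
T1.a=1 T1.b=2

outcome vector order: (T1.a,T1.b)
|PSO outcomes| = 4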